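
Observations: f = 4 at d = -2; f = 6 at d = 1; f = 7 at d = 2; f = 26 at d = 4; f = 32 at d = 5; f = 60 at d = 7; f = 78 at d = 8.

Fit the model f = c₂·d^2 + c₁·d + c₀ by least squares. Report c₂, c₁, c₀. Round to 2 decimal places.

Compute the Gram sums: Σd^2·d^2 = 7411, Σd^2·d = 1045, Σd^2 = 163, Σd·d = 163, Σd = 25, Σ1 = 7.
Right-hand side: Σd^2·f = 9198, Σd·f = 1320, Σf = 213.
So MᵀM·[c₂, c₁, c₀]ᵀ = Mᵀf: [[7411, 1045, 163]; [1045, 163, 25]; [163, 25, 7]]·[c₂, c₁, c₀]ᵀ = [9198, 1320, 213]ᵀ.
Solving the 3×3 system (Gaussian elimination) gives c₂ = 10411/10164, c₁ = 3915/3388, c₀ = 12451/5082.

c₂ = 1.02, c₁ = 1.16, c₀ = 2.45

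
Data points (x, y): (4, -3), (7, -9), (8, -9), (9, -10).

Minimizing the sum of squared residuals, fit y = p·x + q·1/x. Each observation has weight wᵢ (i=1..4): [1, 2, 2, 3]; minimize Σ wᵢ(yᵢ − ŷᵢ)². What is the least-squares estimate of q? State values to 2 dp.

With design matrix M, MᵀWM = [[485, 8]; [8, 7265/42336]] and MᵀWy = [-552, -187/21]ᵀ.
det = 485·(7265/42336) − 8² = 814021/42336.
p = ((-552)·(7265/42336) − 8·(-187/21))/(814021/42336) = -76488/62617; q = (485·(-187/21) − 8·(-552))/(814021/42336) = 316512/62617.

q = 5.05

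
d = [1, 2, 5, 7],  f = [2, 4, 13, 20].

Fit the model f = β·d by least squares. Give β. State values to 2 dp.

β = 2.72

Normal-equation sums: Σd·d = 79.
For Xᵀf: Σd·f = 215.
Normal equations: [[79]]·[β]ᵀ = [215]ᵀ.
Hence β = 215 / 79 ≈ 2.72152.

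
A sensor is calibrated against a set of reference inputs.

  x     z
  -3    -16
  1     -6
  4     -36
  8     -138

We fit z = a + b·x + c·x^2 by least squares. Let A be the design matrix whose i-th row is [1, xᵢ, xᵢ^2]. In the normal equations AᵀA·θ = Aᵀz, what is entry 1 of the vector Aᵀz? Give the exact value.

Entry 1 ↔ basis 1, so (Aᵀz)_{1} = Σᵢ zᵢ = (1)·(-16) + (1)·(-6) + (1)·(-36) + (1)·(-138) = -196.

-196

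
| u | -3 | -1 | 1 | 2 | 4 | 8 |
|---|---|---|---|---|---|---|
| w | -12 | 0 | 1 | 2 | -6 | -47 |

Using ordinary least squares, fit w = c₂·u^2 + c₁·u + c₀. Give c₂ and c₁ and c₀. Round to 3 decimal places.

The normal equations are: 4451·c₂ + 557·c₁ + 95·c₀ = -3203;  557·c₂ + 95·c₁ + 11·c₀ = -359;  95·c₂ + 11·c₁ + 6·c₀ = -62.
(Σu^2·u^2 = 4451, Σu^2·u = 557, Σu^2 = 95, Σu·u = 95, Σu = 11, Σ1 = 6, Σu^2·w = -3203, Σu·w = -359, Σw = -62.)
Solving the 3×3 system (Gaussian elimination) gives c₂ = -18077/18490, c₁ = 31861/18490, c₀ = 18372/9245.

c₂ = -0.978, c₁ = 1.723, c₀ = 1.987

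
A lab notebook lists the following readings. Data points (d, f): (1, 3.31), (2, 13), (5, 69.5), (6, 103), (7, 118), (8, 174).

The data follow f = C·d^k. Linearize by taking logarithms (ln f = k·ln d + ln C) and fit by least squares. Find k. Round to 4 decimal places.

Linearized form: ln f = k·ln d + ln C. From the 6 transformed points,
Over the data: Σln d = 8.1197, Σ(ln d)² = 14.3918, Σln f = 22.5677, Σln d·ln f = 36.9196.
Normal system: [[14.3918, 8.1197]; [8.1197, 6]]·[k, ln C]ᵀ = [36.9196, 22.5677]ᵀ.
Δ = 14.3918·6 − (8.1197)² = 20.4213; k = (36.9196·6 − 8.1197·22.5677)/20.4213 = 1.87427, ln C = (14.3918·22.5677 − 8.1197·36.9196)/20.4213 = 1.22486.

k = 1.8743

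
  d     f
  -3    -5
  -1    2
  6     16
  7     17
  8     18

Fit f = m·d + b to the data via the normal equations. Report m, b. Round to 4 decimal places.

Forming XᵀX = [[159, 17]; [17, 5]] and Xᵀf = [372, 48]ᵀ gives XᵀX·[m, b]ᵀ = Xᵀf.
Eliminating b: 5·(row 1) − 17·(row 2) gives 506·m = 5·372 − 17·48 = 1044, so m = 522/253.
Then b = (48 − 17·(522/253))/5 = 654/253.

m = 2.0632, b = 2.5850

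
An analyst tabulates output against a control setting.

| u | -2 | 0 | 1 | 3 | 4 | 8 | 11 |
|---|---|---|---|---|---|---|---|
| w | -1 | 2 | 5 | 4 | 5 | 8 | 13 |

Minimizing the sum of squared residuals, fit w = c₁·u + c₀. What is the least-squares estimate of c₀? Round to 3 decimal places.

c₀ = 1.807

Forming AᵀA = [[215, 25]; [25, 7]] and Aᵀw = [246, 36]ᵀ gives AᵀA·[c₁, c₀]ᵀ = Aᵀw.
Eliminating c₀: 7·(row 1) − 25·(row 2) gives 880·c₁ = 7·246 − 25·36 = 822, so c₁ = 411/440.
Then c₀ = (36 − 25·(411/440))/7 = 159/88.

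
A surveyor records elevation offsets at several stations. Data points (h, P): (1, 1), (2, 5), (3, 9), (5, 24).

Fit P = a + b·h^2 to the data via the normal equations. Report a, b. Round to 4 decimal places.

a = 0.5974, b = 0.9387

Sums needed: Σ1 = 4, Σh^2 = 39, Σh^2·h^2 = 723.
Moment sums: ΣP = 39, Σh^2·P = 702.
Δ = 4·723 − 39² = 1371.
a = (39·723 − 39·702)/1371 = 273/457; b = (4·702 − 39·39)/1371 = 429/457.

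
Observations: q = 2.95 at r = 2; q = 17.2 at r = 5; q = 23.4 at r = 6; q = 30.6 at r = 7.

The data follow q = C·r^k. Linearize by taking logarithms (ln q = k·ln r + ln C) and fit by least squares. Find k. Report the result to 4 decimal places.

k = 1.8785

Let Y = ln q. Fitting Y = k·ln r + ln C by least squares:
Σln r = 6.0403, Σ(ln r)² = 10.0677, Σln q = 10.5005, Σln r·ln q = 17.6345.
Normal system: [[10.0677, 6.0403]; [6.0403, 4]]·[k, ln C]ᵀ = [17.6345, 10.5005]ᵀ.
Solving (det = 3.7862): k = 1.87853, ln C = -0.21159.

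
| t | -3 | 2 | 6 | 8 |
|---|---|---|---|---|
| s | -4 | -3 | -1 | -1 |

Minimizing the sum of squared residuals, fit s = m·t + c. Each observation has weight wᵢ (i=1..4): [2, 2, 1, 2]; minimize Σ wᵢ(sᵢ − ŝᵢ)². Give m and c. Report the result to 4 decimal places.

Entries of MᵀWM: Σwᵢ·t·t = 190, Σwᵢ·t = 20, Σwᵢ·1 = 7.
Moment sums: Σwᵢ·t·s = -10, Σwᵢ·s = -17.
Normal equations: [[190, 20]; [20, 7]]·[m, c]ᵀ = [-10, -17]ᵀ.
Determinant 190·7 − 20² = 930.
m = ((-10)·7 − 20·(-17))/930 = 9/31; c = (190·(-17) − 20·(-10))/930 = -101/31.

m = 0.2903, c = -3.2581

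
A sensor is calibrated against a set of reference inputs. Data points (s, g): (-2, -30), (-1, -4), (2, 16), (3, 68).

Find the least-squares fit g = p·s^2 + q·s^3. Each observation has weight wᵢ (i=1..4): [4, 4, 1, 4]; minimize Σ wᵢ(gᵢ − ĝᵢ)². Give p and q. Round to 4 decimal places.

p = -1.4867, q = 3.0075

Setting ∂/∂p … = 0 gives: 408·p + 872·q = 2016;  872·p + 3240·q = 8448.
(Σwᵢ·s^2·s^2 = 408, Σwᵢ·s^2·s^3 = 872, Σwᵢ·s^3·s^3 = 3240, Σwᵢ·s^2·g = 2016, Σwᵢ·s^3·g = 8448.)
Determinant 408·3240 − 872² = 561536.
p = (2016·3240 − 872·8448)/561536 = -6522/4387; q = (408·8448 − 872·2016)/561536 = 13194/4387.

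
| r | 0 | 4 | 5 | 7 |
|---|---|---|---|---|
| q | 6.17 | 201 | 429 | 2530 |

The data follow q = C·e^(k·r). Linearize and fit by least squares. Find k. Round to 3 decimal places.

k = 0.857

Linearized form: ln q = k·r + ln C. From the 4 transformed points,
Over the data: Σr = 16.0000, Σ(r)² = 90.0000, Σln q = 21.0204, Σr·ln q = 106.3723.
Normal system: [[90.0000, 16.0000]; [16.0000, 4]]·[k, ln C]ᵀ = [106.3723, 21.0204]ᵀ.
Δ = 90.0000·4 − (16.0000)² = 104.0000; k = (106.3723·4 − 16.0000·21.0204)/104.0000 = 0.85733, ln C = (90.0000·21.0204 − 16.0000·106.3723)/104.0000 = 1.82579.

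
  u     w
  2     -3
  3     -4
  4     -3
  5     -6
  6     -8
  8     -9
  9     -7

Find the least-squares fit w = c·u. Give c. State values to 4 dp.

Setting ∂/∂c … = 0 gives: 235·c = -243.
c = (-243)/235 = -1.03404.

c = -1.0340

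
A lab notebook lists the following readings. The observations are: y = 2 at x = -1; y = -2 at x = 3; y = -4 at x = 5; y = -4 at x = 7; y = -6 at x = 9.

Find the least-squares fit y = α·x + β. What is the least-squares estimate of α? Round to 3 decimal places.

Compute the Gram sums: Σx·x = 165, Σx = 23, Σ1 = 5.
Right-hand side: Σx·y = -110, Σy = -14.
AᵀA·[α, β]ᵀ = Aᵀy becomes [[165, 23]; [23, 5]]·[α, β]ᵀ = [-110, -14]ᵀ.
Δ = 165·5 − 23² = 296.
α = ((-110)·5 − 23·(-14))/296 = -57/74; β = (165·(-14) − 23·(-110))/296 = 55/74.

α = -0.770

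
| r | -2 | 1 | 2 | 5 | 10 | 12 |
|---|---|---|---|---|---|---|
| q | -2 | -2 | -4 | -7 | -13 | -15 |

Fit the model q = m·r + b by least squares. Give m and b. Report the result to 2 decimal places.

Entries of MᵀM: Σr·r = 278, Σr = 28, Σ1 = 6.
Right-hand side: Σr·q = -351, Σq = -43.
Normal equations: [[278, 28]; [28, 6]]·[m, b]ᵀ = [-351, -43]ᵀ.
Eliminating b: 6·(row 1) − 28·(row 2) gives 884·m = 6·(-351) − 28·(-43) = -902, so m = -451/442.
Then b = ((-43) − 28·(-451/442))/6 = -1063/442.

m = -1.02, b = -2.40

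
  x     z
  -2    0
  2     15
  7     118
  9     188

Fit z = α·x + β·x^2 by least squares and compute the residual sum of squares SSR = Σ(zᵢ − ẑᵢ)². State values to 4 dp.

Forming AᵀA = [[138, 1072]; [1072, 8994]] and Aᵀz = [2548, 21070]ᵀ gives AᵀA·[α, β]ᵀ = Aᵀz.
det = 138·8994 − 1072² = 91988.
α = (2548·8994 − 1072·21070)/91988 = 2842/793; β = (138·21070 − 1072·2548)/91988 = 1519/793.
Residuals: -392/793, 135/793, -751/793, 467/793; SSR = 1203/793.

SSR = 1.5170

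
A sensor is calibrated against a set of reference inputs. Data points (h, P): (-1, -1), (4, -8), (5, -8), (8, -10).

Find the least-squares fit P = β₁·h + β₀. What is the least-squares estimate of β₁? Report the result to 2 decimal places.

β₁ = -1.02

Sums needed: Σh·h = 106, Σh = 16, Σ1 = 4.
And Σh·P = -151, ΣP = -27.
MᵀM·[β₁, β₀]ᵀ = MᵀP becomes [[106, 16]; [16, 4]]·[β₁, β₀]ᵀ = [-151, -27]ᵀ.
Eliminating β₀: 4·(row 1) − 16·(row 2) gives 168·β₁ = 4·(-151) − 16·(-27) = -172, so β₁ = -43/42.
Then β₀ = ((-27) − 16·(-43/42))/4 = -223/84.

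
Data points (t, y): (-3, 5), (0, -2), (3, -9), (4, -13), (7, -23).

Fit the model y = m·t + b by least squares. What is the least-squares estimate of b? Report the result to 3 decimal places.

Sums needed: Σt·t = 83, Σt = 11, Σ1 = 5.
Moment sums: Σt·y = -255, Σy = -42.
Normal equations: [[83, 11]; [11, 5]]·[m, b]ᵀ = [-255, -42]ᵀ.
Eliminating b: 5·(row 1) − 11·(row 2) gives 294·m = 5·(-255) − 11·(-42) = -813, so m = -271/98.
Then b = ((-42) − 11·(-271/98))/5 = -227/98.

b = -2.316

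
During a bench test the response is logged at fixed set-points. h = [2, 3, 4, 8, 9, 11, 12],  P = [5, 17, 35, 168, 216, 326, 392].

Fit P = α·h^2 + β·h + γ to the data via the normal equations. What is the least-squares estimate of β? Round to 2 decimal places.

β = -1.52

AᵀA·[α, β, γ]ᵀ = AᵀP reads: 46387·α + 4399·β + 439·γ = 124875;  4399·α + 439·β + 49·γ = 11779;  439·α + 49·β + 7·γ = 1159.
Inverting the 3×3 Gram matrix, [α, β, γ]ᵀ = [86941/30243, -2704/1779, -123290/30243]ᵀ.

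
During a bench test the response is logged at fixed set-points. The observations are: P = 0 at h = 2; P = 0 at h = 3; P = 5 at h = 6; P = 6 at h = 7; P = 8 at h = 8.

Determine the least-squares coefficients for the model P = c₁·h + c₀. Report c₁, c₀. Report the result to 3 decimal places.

c₁ = 1.388, c₀ = -3.418

The normal equations are: 162·c₁ + 26·c₀ = 136;  26·c₁ + 5·c₀ = 19.
det = 162·5 − 26² = 134.
c₁ = (136·5 − 26·19)/134 = 93/67; c₀ = (162·19 − 26·136)/134 = -229/67.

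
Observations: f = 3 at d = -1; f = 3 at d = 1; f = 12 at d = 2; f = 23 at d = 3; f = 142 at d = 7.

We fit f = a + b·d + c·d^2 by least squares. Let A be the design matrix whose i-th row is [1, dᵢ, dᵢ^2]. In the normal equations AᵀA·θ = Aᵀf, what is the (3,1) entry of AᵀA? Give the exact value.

64

Row 3 ↔ basis d^2, column 1 ↔ basis 1, so (AᵀA)_{3,1} = Σᵢ d^2 = (1)·(1) + (1)·(1) + (4)·(1) + (9)·(1) + (49)·(1) = 64.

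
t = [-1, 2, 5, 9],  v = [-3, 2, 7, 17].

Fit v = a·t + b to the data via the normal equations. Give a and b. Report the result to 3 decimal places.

Normal-equation sums: Σt·t = 111, Σt = 15, Σ1 = 4.
Moment sums: Σt·v = 195, Σv = 23.
Δ = 111·4 − 15² = 219.
a = (195·4 − 15·23)/219 = 145/73; b = (111·23 − 15·195)/219 = -124/73.

a = 1.986, b = -1.699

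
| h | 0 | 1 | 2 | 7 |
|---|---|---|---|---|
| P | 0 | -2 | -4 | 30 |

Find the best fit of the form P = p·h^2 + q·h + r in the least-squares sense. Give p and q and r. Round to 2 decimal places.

p = 1.23, q = -4.40, r = 0.35

AᵀA·[p, q, r]ᵀ = AᵀP reads: 2418·p + 352·q + 54·r = 1452;  352·p + 54·q + 10·r = 200;  54·p + 10·q + 4·r = 24.
Solving the 3×3 system (Gaussian elimination) gives p = 53/43, q = -189/43, r = 15/43.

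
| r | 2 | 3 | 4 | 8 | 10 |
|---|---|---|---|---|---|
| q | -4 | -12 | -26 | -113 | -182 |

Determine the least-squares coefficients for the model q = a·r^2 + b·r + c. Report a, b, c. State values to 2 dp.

a = -1.96, b = 1.35, c = 1.03

From the data, Σr^2·r^2 = 14449, Σr^2·r = 1611, Σr^2 = 193, Σr·r = 193, Σr = 27, Σ1 = 5.
And Σr^2·q = -25972, Σr·q = -2872, Σq = -337.
Inverting the 3×3 Gram matrix, [a, b, c]ᵀ = [-8375/4268, 2891/2134, 399/388]ᵀ.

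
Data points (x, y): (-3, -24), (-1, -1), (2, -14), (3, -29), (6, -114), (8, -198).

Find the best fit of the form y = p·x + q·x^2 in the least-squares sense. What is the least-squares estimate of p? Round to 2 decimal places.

p = -1.01

Sums needed: Σx·x = 123, Σx·x^2 = 735, Σx^2·x^2 = 5571.
For Mᵀy: Σx·y = -2310, Σx^2·y = -17310.
So MᵀM·[p, q]ᵀ = Mᵀy: [[123, 735]; [735, 5571]]·[p, q]ᵀ = [-2310, -17310]ᵀ.
Eliminating q: 5571·(row 1) − 735·(row 2) gives 145008·p = 5571·(-2310) − 735·(-17310) = -146160, so p = -1015/1007.
Then q = ((-17310) − 735·(-1015/1007))/5571 = -2995/1007.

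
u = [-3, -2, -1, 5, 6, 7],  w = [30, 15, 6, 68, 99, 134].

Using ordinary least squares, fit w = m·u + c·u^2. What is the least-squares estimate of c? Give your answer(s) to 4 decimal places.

c = 2.9426

The normal equations are: 124·m + 648·c = 1746;  648·m + 4420·c = 12166.
Δ = 124·4420 − 648² = 128176.
m = (1746·4420 − 648·12166)/128176 = -20781/16022; c = (124·12166 − 648·1746)/128176 = 47147/16022.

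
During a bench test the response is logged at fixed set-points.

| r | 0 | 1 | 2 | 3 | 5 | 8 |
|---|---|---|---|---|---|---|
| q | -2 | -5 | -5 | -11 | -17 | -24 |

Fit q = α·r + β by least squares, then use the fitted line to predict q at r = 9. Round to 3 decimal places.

Setting ∂/∂α … = 0 gives: 103·α + 19·β = -325;  19·α + 6·β = -64.
det = 103·6 − 19² = 257.
α = ((-325)·6 − 19·(-64))/257 = -734/257; β = (103·(-64) − 19·(-325))/257 = -417/257.
At r = 9: q̂ = (-734/257)·(9) + (-417/257)·(1) = -7023/257.

q̂ = -27.327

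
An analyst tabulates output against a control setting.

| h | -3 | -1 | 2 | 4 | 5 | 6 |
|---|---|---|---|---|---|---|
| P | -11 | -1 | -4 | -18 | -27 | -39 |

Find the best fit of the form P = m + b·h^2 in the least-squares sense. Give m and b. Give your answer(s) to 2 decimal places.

m = -0.29, b = -1.08

Compute the Gram sums: Σ1 = 6, Σh^2 = 91, Σh^2·h^2 = 2275.
And ΣP = -100, Σh^2·P = -2483.
So AᵀA·[m, b]ᵀ = AᵀP: [[6, 91]; [91, 2275]]·[m, b]ᵀ = [-100, -2483]ᵀ.
Eliminating b: 2275·(row 1) − 91·(row 2) gives 5369·m = 2275·(-100) − 91·(-2483) = -1547, so m = -17/59.
Then b = ((-2483) − 91·(-17/59))/2275 = -446/413.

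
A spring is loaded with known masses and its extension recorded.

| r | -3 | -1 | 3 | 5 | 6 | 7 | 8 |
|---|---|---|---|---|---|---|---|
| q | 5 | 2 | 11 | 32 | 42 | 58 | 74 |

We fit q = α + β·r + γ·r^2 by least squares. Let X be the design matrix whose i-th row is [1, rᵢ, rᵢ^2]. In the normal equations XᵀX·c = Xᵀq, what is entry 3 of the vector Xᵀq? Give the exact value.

Entry 3 ↔ basis r^2, so (Xᵀq)_{3} = Σᵢ (r^2)·qᵢ = (9)·(5) + (1)·(2) + (9)·(11) + (25)·(32) + (36)·(42) + (49)·(58) + (64)·(74) = 10036.

10036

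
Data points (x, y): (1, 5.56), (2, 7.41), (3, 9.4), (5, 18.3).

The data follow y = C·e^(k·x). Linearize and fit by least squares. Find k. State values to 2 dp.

Let Y = ln y. Fitting Y = k·x + ln C by least squares:
XᵀX = [[39.0000, 11.0000]; [11.0000, 4]], rhs = [26.9779, 8.8660]ᵀ  (here Σx = 11.0000, Σ(x)² = 39.0000, Σln y = 8.8660, Σx·ln y = 26.9779).
Solving (det = 35.0000): k = 0.29672, ln C = 1.40053.

k = 0.30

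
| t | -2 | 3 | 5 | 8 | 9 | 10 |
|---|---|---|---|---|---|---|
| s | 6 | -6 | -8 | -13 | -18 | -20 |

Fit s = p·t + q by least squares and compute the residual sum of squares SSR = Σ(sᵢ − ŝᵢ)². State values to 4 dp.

Forming MᵀM = [[283, 33]; [33, 6]] and Mᵀs = [-536, -59]ᵀ gives MᵀM·[p, q]ᵀ = Mᵀs.
Eliminating q: 6·(row 1) − 33·(row 2) gives 609·p = 6·(-536) − 33·(-59) = -1269, so p = -423/203.
Then q = ((-59) − 33·(-423/203))/6 = 991/609.
Residuals: 125/609, -838/609, 482/609, 1244/609, -76/87, -481/609; SSR = 4946/609.

SSR = 8.1215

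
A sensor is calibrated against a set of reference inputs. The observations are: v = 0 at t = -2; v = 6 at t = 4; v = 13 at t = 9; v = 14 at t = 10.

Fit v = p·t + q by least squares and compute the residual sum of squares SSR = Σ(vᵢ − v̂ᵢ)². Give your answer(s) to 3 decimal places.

Entries of XᵀX: Σt·t = 201, Σt = 21, Σ1 = 4.
For Xᵀv: Σt·v = 281, Σv = 33.
Normal equations: [[201, 21]; [21, 4]]·[p, q]ᵀ = [281, 33]ᵀ.
Δ = 201·4 − 21² = 363.
p = (281·4 − 21·33)/363 = 431/363; q = (201·33 − 21·281)/363 = 244/121.
Residuals: 130/363, -278/363, 36/121, 40/363; SSR = 296/363.

SSR = 0.815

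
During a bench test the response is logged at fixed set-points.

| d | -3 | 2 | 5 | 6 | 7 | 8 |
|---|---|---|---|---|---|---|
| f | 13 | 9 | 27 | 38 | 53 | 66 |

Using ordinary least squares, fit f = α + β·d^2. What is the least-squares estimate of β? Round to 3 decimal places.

With design matrix M, MᵀM = [[6, 187]; [187, 8515]] and Mᵀf = [206, 9017]ᵀ.
Determinant 6·8515 − 187² = 16121.
α = (206·8515 − 187·9017)/16121 = 67911/16121; β = (6·9017 − 187·206)/16121 = 15580/16121.

β = 0.966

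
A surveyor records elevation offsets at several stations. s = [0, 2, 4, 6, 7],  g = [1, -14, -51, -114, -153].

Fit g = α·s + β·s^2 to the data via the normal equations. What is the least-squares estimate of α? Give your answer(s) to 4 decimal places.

α = -0.8577

From the data, Σs·s = 105, Σs·s^2 = 631, Σs^2·s^2 = 3969.
Right-hand side: Σs·g = -1987, Σs^2·g = -12473.
XᵀX·[α, β]ᵀ = Xᵀg becomes [[105, 631]; [631, 3969]]·[α, β]ᵀ = [-1987, -12473]ᵀ.
Eliminating β: 3969·(row 1) − 631·(row 2) gives 18584·α = 3969·(-1987) − 631·(-12473) = -15940, so α = -3985/4646.
Then β = ((-12473) − 631·(-3985/4646))/3969 = -13967/4646.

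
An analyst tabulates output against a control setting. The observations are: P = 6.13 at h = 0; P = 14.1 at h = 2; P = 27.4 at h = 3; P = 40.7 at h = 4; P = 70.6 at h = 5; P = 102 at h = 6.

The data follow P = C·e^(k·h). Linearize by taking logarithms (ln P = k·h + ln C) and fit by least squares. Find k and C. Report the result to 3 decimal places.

k = 0.481, C = 5.988

Let Y = ln P. Fitting Y = k·h + ln C by least squares:
XᵀX = [[90.0000, 20.0000]; [20.0000, 6]], rhs = [79.0839, 20.3581]ᵀ  (here Σh = 20.0000, Σ(h)² = 90.0000, Σln P = 20.3581, Σh·ln P = 79.0839).
Slope k = (n·Σh·ln P − Σh·Σln P)/(n·Σ(h)² − (Σh)²) = (6·79.0839 − 20.0000·20.3581)/140.0000 = 0.48100; ln C = (Σln P − k·Σh)/n = 1.78968, so C = exp(1.78968) = 5.98754.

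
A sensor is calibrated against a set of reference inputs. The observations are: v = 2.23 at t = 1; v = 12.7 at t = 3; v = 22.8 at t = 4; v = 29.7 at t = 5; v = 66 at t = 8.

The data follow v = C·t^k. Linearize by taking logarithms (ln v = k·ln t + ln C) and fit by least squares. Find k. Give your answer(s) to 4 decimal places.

Linearized form: ln v = k·ln t + ln C. From the 5 transformed points,
XᵀX = [[10.0431, 6.1738]; [6.1738, 5]], rhs = [21.2968, 14.0512]ᵀ  (here Σln t = 6.1738, Σ(ln t)² = 10.0431, Σln v = 14.0512, Σln t·ln v = 21.2968).
Δ = 10.0431·5 − (6.1738)² = 12.1000; k = (21.2968·5 − 6.1738·14.0512)/12.1000 = 1.63101, ln C = (10.0431·14.0512 − 6.1738·21.2968)/12.1000 = 0.79633.

k = 1.6310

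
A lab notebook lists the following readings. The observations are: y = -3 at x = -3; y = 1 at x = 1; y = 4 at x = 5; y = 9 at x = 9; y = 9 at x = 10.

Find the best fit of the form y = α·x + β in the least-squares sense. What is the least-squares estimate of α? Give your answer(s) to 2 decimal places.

Sums needed: Σx·x = 216, Σx = 22, Σ1 = 5.
For Aᵀy: Σx·y = 201, Σy = 20.
So AᵀA·[α, β]ᵀ = Aᵀy: [[216, 22]; [22, 5]]·[α, β]ᵀ = [201, 20]ᵀ.
Determinant 216·5 − 22² = 596.
α = (201·5 − 22·20)/596 = 565/596; β = (216·20 − 22·201)/596 = -51/298.

α = 0.95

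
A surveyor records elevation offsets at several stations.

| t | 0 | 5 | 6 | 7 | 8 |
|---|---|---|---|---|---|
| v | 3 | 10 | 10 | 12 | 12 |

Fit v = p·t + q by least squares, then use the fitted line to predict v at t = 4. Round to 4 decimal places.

v̂ = 7.9897

Compute the Gram sums: Σt·t = 174, Σt = 26, Σ1 = 5.
Right-hand side: Σt·v = 290, Σv = 47.
det = 174·5 − 26² = 194.
p = (290·5 − 26·47)/194 = 114/97; q = (174·47 − 26·290)/194 = 319/97.
At t = 4: v̂ = (114/97)·(4) + (319/97)·(1) = 775/97.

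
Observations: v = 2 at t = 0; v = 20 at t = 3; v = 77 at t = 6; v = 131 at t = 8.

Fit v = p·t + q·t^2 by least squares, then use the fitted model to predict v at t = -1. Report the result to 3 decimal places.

v̂ = 0.616

Setting ∂/∂p … = 0 gives: 109·p + 755·q = 1570;  755·p + 5473·q = 11336.
(Σt·t = 109, Σt·t^2 = 755, Σt^2·t^2 = 5473, Σt·v = 1570, Σt^2·v = 11336.)
Eliminating q: 5473·(row 1) − 755·(row 2) gives 26532·p = 5473·1570 − 755·11336 = 33930, so p = 1885/1474.
Then q = (11336 − 755·(1885/1474))/5473 = 2793/1474.
At t = -1: v̂ = (1885/1474)·(-1) + (2793/1474)·(1) = 454/737.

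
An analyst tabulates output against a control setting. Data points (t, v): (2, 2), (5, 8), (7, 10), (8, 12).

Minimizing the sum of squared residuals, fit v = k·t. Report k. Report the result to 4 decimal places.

Forming XᵀX = [[142]] and Xᵀv = [210]ᵀ gives XᵀX·[k]ᵀ = Xᵀv.
k = 210/142 = 1.47887.

k = 1.4789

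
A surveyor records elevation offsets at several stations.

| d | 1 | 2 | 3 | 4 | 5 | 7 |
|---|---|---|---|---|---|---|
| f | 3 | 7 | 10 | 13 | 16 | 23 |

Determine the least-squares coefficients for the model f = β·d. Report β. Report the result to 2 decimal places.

β = 3.27

The normal equations are: 104·β = 340.
Hence β = 340 / 104 ≈ 3.26923.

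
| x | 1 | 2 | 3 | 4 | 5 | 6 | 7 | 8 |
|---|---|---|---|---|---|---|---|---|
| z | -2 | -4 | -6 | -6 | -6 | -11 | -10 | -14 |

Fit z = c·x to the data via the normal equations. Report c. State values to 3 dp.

The normal system MᵀM·[c]ᵀ = Mᵀz is [[204]]·[c]ᵀ = [-330]ᵀ.
Hence c = -330 / 204 ≈ -1.61765.

c = -1.618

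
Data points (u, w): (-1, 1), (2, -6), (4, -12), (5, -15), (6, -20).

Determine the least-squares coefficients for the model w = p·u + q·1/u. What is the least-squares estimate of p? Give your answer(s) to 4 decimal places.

Setting ∂/∂p … = 0 gives: 82·p + 5·q = -256;  5·p + (4969/3600)·q = -40/3.
(Σu·u = 82, Σu·1/u = 5, Σ1/u·1/u = 4969/3600, Σu·w = -256, Σ1/u·w = -40/3.)
Determinant 82·(4969/3600) − 5² = 158729/1800.
p = ((-256)·(4969/3600) − 5·(-40/3))/(158729/1800) = -516032/158729; q = (82·(-40/3) − 5·(-256))/(158729/1800) = 336000/158729.

p = -3.2510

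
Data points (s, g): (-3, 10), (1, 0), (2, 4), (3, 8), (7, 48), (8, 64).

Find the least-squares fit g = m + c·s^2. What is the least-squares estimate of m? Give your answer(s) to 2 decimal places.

From the data, Σ1 = 6, Σs^2 = 136, Σs^2·s^2 = 6676.
And Σg = 134, Σs^2·g = 6626.
det = 6·6676 − 136² = 21560.
m = (134·6676 − 136·6626)/21560 = -117/385; c = (6·6626 − 136·134)/21560 = 769/770.

m = -0.30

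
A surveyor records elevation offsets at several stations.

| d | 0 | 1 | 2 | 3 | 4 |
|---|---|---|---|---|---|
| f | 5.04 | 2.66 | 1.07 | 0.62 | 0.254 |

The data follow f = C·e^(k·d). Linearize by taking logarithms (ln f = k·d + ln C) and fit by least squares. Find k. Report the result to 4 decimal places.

k = -0.7432

Taking logs, ln f = k·d + ln C, so regress ln f on d.
Σd = 10.0000, Σ(d)² = 30.0000, Σln f = 0.8149, Σd·ln f = -5.8021.
Equations: 30.0000·k + 10.0000·ln C = -5.8021;  10.0000·k + 5·ln C = 0.8149.
Slope k = (n·Σd·ln f − Σd·Σln f)/(n·Σ(d)² − (Σd)²) = (5·-5.8021 − 10.0000·0.8149)/50.0000 = -0.74320; ln C = (Σln f − k·Σd)/n = 1.64939.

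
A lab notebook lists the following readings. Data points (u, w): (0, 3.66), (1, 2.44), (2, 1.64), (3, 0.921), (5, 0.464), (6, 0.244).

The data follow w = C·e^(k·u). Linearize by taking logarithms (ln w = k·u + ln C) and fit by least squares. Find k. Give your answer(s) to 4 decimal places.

With ln wᵢ as the transformed response and uᵢ as the regressor:
Σu = 17.0000, Σ(u)² = 75.0000, Σln w = 0.4234, Σu·ln w = -10.6684.
Equations: 75.0000·k + 17.0000·ln C = -10.6684;  17.0000·k + 6·ln C = 0.4234.
Solving (det = 161.0000): k = -0.44229, ln C = 1.32371.

k = -0.4423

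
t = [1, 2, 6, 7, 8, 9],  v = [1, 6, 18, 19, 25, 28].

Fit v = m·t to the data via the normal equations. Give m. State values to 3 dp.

m = 3.004

Setting ∂/∂m … = 0 gives: 235·m = 706.
(Σt·t = 235, Σt·v = 706.)
m = 706/235 = 3.00426.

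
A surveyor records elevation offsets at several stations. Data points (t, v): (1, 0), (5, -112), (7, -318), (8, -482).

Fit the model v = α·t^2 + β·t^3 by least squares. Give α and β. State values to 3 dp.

Setting ∂/∂α … = 0 gives: 7123·α + 52701·β = -49230;  52701·α + 395419·β = -369858.
(Σt^2·t^2 = 7123, Σt^2·t^3 = 52701, Σt^3·t^3 = 395419, Σt^2·v = -49230, Σt^3·v = -369858.)
Determinant 7123·395419 − 52701² = 39174136.
α = ((-49230)·395419 − 52701·(-369858))/39174136 = 3176136/4896767; β = (7123·(-369858) − 52701·(-49230))/39174136 = -5003538/4896767.

α = 0.649, β = -1.022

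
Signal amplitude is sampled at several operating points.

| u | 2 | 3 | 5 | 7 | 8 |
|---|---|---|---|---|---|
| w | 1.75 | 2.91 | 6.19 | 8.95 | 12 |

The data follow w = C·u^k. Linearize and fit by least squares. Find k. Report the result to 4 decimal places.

Taking logs, ln w = k·ln u + ln C, so regress ln w on ln u.
Sums: Σln u = 7.4265, Σ(ln u)² = 12.3883, Σln w = 8.1273, Σln u·ln w = 13.9273.
Normal system: [[12.3883, 7.4265]; [7.4265, 5]]·[k, ln C]ᵀ = [13.9273, 8.1273]ᵀ.
Slope k = (n·Σln u·ln w − Σln u·Σln w)/(n·Σ(ln u)² − (Σln u)²) = (5·13.9273 − 7.4265·8.1273)/6.7880 = 1.36693; ln C = (Σln w − k·Σln u)/n = -0.40486.

k = 1.3669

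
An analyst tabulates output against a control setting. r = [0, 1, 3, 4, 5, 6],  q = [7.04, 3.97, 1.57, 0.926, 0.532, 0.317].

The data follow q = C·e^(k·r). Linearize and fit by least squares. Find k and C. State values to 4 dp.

k = -0.5113, C = 6.9570

With ln qᵢ as the transformed response and rᵢ as the regressor:
XᵀX = [[87.0000, 19.0000]; [19.0000, 6]], rhs = [-7.6242, 1.9246]ᵀ  (here Σr = 19.0000, Σ(r)² = 87.0000, Σln q = 1.9246, Σr·ln q = -7.6242).
Slope k = (n·Σr·ln q − Σr·Σln q)/(n·Σ(r)² − (Σr)²) = (6·-7.6242 − 19.0000·1.9246)/161.0000 = -0.51126; ln C = (Σln q − k·Σr)/n = 1.93975, so C = exp(1.93975) = 6.95704.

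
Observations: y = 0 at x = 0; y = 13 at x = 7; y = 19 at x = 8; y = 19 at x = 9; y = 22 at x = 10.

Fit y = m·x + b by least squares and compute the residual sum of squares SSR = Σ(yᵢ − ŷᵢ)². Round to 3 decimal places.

SSR = 7.707

Normal-equation sums: Σx·x = 294, Σx = 34, Σ1 = 5.
Moment sums: Σx·y = 634, Σy = 73.
MᵀM·[m, b]ᵀ = Mᵀy becomes [[294, 34]; [34, 5]]·[m, b]ᵀ = [634, 73]ᵀ.
Δ = 294·5 − 34² = 314.
m = (634·5 − 34·73)/314 = 344/157; b = (294·73 − 34·634)/314 = -47/157.
Residuals: 47/157, -320/157, 278/157, -66/157, 61/157; SSR = 1210/157.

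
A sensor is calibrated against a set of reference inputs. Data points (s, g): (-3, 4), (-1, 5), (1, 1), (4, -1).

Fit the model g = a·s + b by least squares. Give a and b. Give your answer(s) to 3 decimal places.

a = -0.832, b = 2.458

Forming AᵀA = [[27, 1]; [1, 4]] and Aᵀg = [-20, 9]ᵀ gives AᵀA·[a, b]ᵀ = Aᵀg.
Determinant 27·4 − 1² = 107.
a = ((-20)·4 − 1·9)/107 = -89/107; b = (27·9 − 1·(-20))/107 = 263/107.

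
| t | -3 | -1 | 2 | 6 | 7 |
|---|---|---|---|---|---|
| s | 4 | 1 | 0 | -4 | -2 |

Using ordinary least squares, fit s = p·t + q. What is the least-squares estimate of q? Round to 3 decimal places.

The normal equations are: 99·p + 11·q = -51;  11·p + 5·q = -1.
Δ = 99·5 − 11² = 374.
p = ((-51)·5 − 11·(-1))/374 = -122/187; q = (99·(-1) − 11·(-51))/374 = 21/17.

q = 1.235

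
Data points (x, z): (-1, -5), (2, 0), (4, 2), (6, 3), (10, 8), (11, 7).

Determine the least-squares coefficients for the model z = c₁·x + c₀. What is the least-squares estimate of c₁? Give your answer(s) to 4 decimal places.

Compute the Gram sums: Σx·x = 278, Σx = 32, Σ1 = 6.
And Σx·z = 188, Σz = 15.
AᵀA·[c₁, c₀]ᵀ = Aᵀz becomes [[278, 32]; [32, 6]]·[c₁, c₀]ᵀ = [188, 15]ᵀ.
Eliminating c₀: 6·(row 1) − 32·(row 2) gives 644·c₁ = 6·188 − 32·15 = 648, so c₁ = 162/161.
Then c₀ = (15 − 32·(162/161))/6 = -923/322.

c₁ = 1.0062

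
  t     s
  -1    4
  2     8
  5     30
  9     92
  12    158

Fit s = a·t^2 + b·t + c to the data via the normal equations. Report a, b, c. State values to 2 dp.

a = 1.06, b = 0.25, c = 3.11

From the data, Σt^2·t^2 = 27939, Σt^2·t = 2589, Σt^2 = 255, Σt·t = 255, Σt = 27, Σ1 = 5.
And Σt^2·s = 30990, Σt·s = 2886, Σs = 292.
AᵀA·[a, b, c]ᵀ = Aᵀs becomes [[27939, 2589, 255]; [2589, 255, 27]; [255, 27, 5]]·[a, b, c]ᵀ = [30990, 2886, 292]ᵀ.
Inverting the 3×3 Gram matrix, [a, b, c]ᵀ = [23771/22479, 5669/22479, 23280/7493]ᵀ.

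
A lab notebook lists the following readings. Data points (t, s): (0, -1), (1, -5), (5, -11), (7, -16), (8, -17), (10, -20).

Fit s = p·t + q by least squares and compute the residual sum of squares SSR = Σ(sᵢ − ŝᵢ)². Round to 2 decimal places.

The normal equations are: 239·p + 31·q = -508;  31·p + 6·q = -70.
Eliminating q: 6·(row 1) − 31·(row 2) gives 473·p = 6·(-508) − 31·(-70) = -878, so p = -878/473.
Then q = ((-70) − 31·(-878/473))/6 = -982/473.
Residuals: 509/473, -505/473, 169/473, -40/43, -35/473, 302/473; SSR = 1752/473.

SSR = 3.70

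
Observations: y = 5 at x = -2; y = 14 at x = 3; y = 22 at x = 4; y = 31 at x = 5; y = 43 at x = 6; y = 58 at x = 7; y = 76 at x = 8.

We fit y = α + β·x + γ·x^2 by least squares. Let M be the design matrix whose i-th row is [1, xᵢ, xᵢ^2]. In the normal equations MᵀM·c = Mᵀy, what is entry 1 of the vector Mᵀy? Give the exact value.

Entry 1 ↔ basis 1, so (Mᵀy)_{1} = Σᵢ yᵢ = (1)·(5) + (1)·(14) + (1)·(22) + (1)·(31) + (1)·(43) + (1)·(58) + (1)·(76) = 249.

249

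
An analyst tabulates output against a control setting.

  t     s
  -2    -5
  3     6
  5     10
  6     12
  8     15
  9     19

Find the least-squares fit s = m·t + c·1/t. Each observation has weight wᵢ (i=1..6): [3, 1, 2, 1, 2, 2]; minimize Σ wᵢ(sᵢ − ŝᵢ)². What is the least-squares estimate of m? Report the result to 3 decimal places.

Compute the Gram sums: Σwᵢ·t·t = 397, Σwᵢ·t·1/t = 11, Σwᵢ·1/t·1/t = 66409/64800.
And Σwᵢ·t·s = 802, Σwᵢ·1/t·s = 845/36.
MᵀWM·[m, c]ᵀ = MᵀWs becomes [[397, 11]; [11, 66409/64800]]·[m, c]ᵀ = [802, 845/36]ᵀ.
Eliminating c: (66409/64800)·(row 1) − 11·(row 2) gives (18523573/64800)·m = (66409/64800)·802 − 11·(845/36) = 18264509/32400, so m = 36529018/18523573.
Then c = ((845/36) − 11·(36529018/18523573))/(66409/64800) = 32171400/18523573.

m = 1.972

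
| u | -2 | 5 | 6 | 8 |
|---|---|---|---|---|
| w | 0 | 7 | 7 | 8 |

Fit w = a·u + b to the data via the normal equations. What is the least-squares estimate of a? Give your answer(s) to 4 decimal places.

With design matrix M, MᵀM = [[129, 17]; [17, 4]] and Mᵀw = [141, 22]ᵀ.
Eliminating b: 4·(row 1) − 17·(row 2) gives 227·a = 4·141 − 17·22 = 190, so a = 190/227.
Then b = (22 − 17·(190/227))/4 = 441/227.

a = 0.8370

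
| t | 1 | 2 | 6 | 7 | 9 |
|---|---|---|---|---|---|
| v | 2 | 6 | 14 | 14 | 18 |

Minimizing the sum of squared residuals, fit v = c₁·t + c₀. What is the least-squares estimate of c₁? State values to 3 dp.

The normal equations are: 171·c₁ + 25·c₀ = 358;  25·c₁ + 5·c₀ = 54.
Eliminating c₀: 5·(row 1) − 25·(row 2) gives 230·c₁ = 5·358 − 25·54 = 440, so c₁ = 44/23.
Then c₀ = (54 − 25·(44/23))/5 = 142/115.

c₁ = 1.913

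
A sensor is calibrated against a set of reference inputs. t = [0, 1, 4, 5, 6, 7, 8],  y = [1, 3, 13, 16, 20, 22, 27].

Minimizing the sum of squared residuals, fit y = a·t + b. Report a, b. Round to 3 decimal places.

a = 3.226, b = 0.285

XᵀX·[a, b]ᵀ = Xᵀy reads: 191·a + 31·b = 625;  31·a + 7·b = 102.
(Σt·t = 191, Σt = 31, Σ1 = 7, Σt·y = 625, Σy = 102.)
Δ = 191·7 − 31² = 376.
a = (625·7 − 31·102)/376 = 1213/376; b = (191·102 − 31·625)/376 = 107/376.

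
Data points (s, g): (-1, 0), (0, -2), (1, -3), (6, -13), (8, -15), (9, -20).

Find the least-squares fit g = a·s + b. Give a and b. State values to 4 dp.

a = -1.8752, b = -1.6450

Compute the Gram sums: Σs·s = 183, Σs = 23, Σ1 = 6.
Moment sums: Σs·g = -381, Σg = -53.
det = 183·6 − 23² = 569.
a = ((-381)·6 − 23·(-53))/569 = -1067/569; b = (183·(-53) − 23·(-381))/569 = -936/569.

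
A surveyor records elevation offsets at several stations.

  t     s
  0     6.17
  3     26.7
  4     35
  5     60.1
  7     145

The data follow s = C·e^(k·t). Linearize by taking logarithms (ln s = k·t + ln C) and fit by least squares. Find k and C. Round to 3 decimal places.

k = 0.448, C = 6.320

Let Y = ln s. Fitting Y = k·t + ln C by least squares:
Sums: Σt = 19.0000, Σ(t)² = 99.0000, Σln s = 17.7325, Σt·ln s = 79.3926.
Normal system: [[99.0000, 19.0000]; [19.0000, 5]]·[k, ln C]ᵀ = [79.3926, 17.7325]ᵀ.
Δ = 99.0000·5 − (19.0000)² = 134.0000; k = (79.3926·5 − 19.0000·17.7325)/134.0000 = 0.44811, ln C = (99.0000·17.7325 − 19.0000·79.3926)/134.0000 = 1.84369, so C = exp(1.84369) = 6.31980.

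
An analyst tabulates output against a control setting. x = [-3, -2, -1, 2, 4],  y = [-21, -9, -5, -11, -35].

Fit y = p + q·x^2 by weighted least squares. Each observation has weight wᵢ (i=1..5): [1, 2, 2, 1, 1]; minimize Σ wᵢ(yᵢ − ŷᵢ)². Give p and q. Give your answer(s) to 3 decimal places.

Sums needed: Σwᵢ·1 = 7, Σwᵢ·x^2 = 39, Σwᵢ·x^2·x^2 = 387.
Right-hand side: Σwᵢ·y = -95, Σwᵢ·x^2·y = -875.
So MᵀWM·[p, q]ᵀ = MᵀWy: [[7, 39]; [39, 387]]·[p, q]ᵀ = [-95, -875]ᵀ.
Δ = 7·387 − 39² = 1188.
p = ((-95)·387 − 39·(-875))/1188 = -20/9; q = (7·(-875) − 39·(-95))/1188 = -55/27.

p = -2.222, q = -2.037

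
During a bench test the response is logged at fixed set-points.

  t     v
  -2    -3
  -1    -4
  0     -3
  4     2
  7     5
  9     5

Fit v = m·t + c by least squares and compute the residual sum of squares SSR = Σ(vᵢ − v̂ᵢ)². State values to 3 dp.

Sums needed: Σt·t = 151, Σt = 17, Σ1 = 6.
And Σt·v = 98, Σv = 2.
XᵀX·[m, c]ᵀ = Xᵀv becomes [[151, 17]; [17, 6]]·[m, c]ᵀ = [98, 2]ᵀ.
Δ = 151·6 − 17² = 617.
m = (98·6 − 17·2)/617 = 554/617; c = (151·2 − 17·98)/617 = -1364/617.
Residuals: 621/617, -550/617, -487/617, 382/617, 571/617, -537/617; SSR = 2732/617.

SSR = 4.428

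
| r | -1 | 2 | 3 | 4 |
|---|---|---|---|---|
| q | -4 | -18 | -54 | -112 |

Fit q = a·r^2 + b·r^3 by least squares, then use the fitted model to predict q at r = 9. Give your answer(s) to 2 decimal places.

q̂ = -983.85

With design matrix M, MᵀM = [[354, 1298]; [1298, 4890]] and Mᵀq = [-2354, -8766]ᵀ.
Δ = 354·4890 − 1298² = 46256.
a = ((-2354)·4890 − 1298·(-8766))/46256 = -16599/5782; b = (354·(-8766) − 1298·(-2354))/46256 = -101/98.
At r = 9: q̂ = (-16599/5782)·(81) + (-101/98)·(729) = -2844315/2891.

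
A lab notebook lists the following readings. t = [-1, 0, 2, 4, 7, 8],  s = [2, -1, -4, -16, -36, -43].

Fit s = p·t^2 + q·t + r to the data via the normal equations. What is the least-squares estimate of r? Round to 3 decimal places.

Setting ∂/∂p … = 0 gives: 6770·p + 926·q + 134·r = -4786;  926·p + 134·q + 20·r = -670;  134·p + 20·q + 6·r = -98.
Inverting the 3×3 Gram matrix, [p, q, r]ᵀ = [-2579/6145, -12974/6145, 476/6145]ᵀ.

r = 0.077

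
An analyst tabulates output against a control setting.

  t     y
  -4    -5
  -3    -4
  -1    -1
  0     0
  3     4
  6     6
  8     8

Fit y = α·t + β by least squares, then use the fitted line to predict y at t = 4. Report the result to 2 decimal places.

ŷ = 4.11

Normal-equation sums: Σt·t = 135, Σt = 9, Σ1 = 7.
And Σt·y = 145, Σy = 8.
Normal equations: [[135, 9]; [9, 7]]·[α, β]ᵀ = [145, 8]ᵀ.
Determinant 135·7 − 9² = 864.
α = (145·7 − 9·8)/864 = 943/864; β = (135·8 − 9·145)/864 = -25/96.
At t = 4: ŷ = (943/864)·(4) + (-25/96)·(1) = 3547/864.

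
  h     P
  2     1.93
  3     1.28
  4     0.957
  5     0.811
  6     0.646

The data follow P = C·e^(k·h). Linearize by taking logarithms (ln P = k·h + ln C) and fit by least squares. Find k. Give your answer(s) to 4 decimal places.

With ln Pᵢ as the transformed response and hᵢ as the regressor:
Over the data: Σh = 20.0000, Σ(h)² = 90.0000, Σln P = 0.2140, Σh·ln P = -1.7894.
Normal system: [[90.0000, 20.0000]; [20.0000, 5]]·[k, ln C]ᵀ = [-1.7894, 0.2140]ᵀ.
Slope k = (n·Σh·ln P − Σh·Σln P)/(n·Σ(h)² − (Σh)²) = (5·-1.7894 − 20.0000·0.2140)/50.0000 = -0.26453; ln C = (Σln P − k·Σh)/n = 1.10092.

k = -0.2645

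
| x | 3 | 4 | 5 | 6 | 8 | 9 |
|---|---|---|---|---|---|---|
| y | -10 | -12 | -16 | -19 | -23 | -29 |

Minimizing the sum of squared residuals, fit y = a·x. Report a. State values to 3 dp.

Compute the Gram sums: Σx·x = 231.
Moment sums: Σx·y = -717.
MᵀM·[a]ᵀ = Mᵀy becomes [[231]]·[a]ᵀ = [-717]ᵀ.
Hence a = -717 / 231 ≈ -3.1039.

a = -3.104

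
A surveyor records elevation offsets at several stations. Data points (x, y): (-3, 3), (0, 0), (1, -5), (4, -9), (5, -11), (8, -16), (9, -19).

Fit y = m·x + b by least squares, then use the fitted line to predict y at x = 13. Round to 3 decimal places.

From the data, Σx·x = 196, Σx = 24, Σ1 = 7.
Right-hand side: Σx·y = -404, Σy = -57.
MᵀM·[m, b]ᵀ = Mᵀy becomes [[196, 24]; [24, 7]]·[m, b]ᵀ = [-404, -57]ᵀ.
Δ = 196·7 − 24² = 796.
m = ((-404)·7 − 24·(-57))/796 = -365/199; b = (196·(-57) − 24·(-404))/796 = -369/199.
At x = 13: ŷ = (-365/199)·(13) + (-369/199)·(1) = -5114/199.

ŷ = -25.698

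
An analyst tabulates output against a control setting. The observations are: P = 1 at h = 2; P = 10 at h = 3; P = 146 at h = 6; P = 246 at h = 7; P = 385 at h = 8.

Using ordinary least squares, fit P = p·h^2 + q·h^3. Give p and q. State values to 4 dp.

p = -1.8324, q = 0.9805

The normal equations are: 7890·p + 57626·q = 42044;  57626·p + 427242·q = 313312.
(Σh^2·h^2 = 7890, Σh^2·h^3 = 57626, Σh^3·h^3 = 427242, Σh^2·P = 42044, Σh^3·P = 313312.)
Eliminating q: 427242·(row 1) − 57626·(row 2) gives 50183504·p = 427242·42044 − 57626·313312 = -91954664, so p = -11494333/6272938.
Then q = (313312 − 57626·(-11494333/6272938))/427242 = 6150517/6272938.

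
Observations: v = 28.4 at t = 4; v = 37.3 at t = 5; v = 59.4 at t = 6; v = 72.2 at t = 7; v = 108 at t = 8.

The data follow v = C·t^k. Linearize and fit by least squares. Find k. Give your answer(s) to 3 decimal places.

k = 1.914

Let Y = ln v. Fitting Y = k·ln t + ln C by least squares:
XᵀX = [[15.8331, 8.8128]; [8.8128, 5]], rhs = [35.8453, 20.0112]ᵀ  (here Σln t = 8.8128, Σ(ln t)² = 15.8331, Σln v = 20.0112, Σln t·ln v = 35.8453).
Slope k = (n·Σln t·ln v − Σln t·Σln v)/(n·Σ(ln t)² − (Σln t)²) = (5·35.8453 − 8.8128·20.0112)/1.4995 = 1.91434; ln C = (Σln v − k·Σln t)/n = 0.62809.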